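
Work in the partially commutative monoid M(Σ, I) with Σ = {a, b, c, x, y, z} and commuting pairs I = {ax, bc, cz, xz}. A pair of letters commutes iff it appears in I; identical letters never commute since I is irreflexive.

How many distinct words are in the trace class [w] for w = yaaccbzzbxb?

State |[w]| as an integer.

0(y) covers ∅
1(a) covers 0:y
2(a) covers 1:a
3(c) covers 2:a
4(c) covers 3:c
5(b) covers 2:a
6(z) covers 5:b
7(z) covers 6:z
8(b) covers 7:z
9(x) covers 4:c, 8:b
10(b) covers 9:x
floor of heap: 0:y
completions by unplaced set U, small U first (add the entries for U minus each lowest piece of U):
  |U|=1: {10}:1
  |U|=2: {9,10}:1
  |U|=3: {4,9,10}:1  {8,9,10}:1
  |U|=4: {3,4,9,10}:1  {4,8,9,10}:2  {7,8,9,10}:1
  |U|=5: {3,4,8,9,10}:3  {4,7,8,9,10}:3  {6,7,8,9,10}:1
  |U|=6: {3,4,7,8,9,10}:6  {4,6,7,8,9,10}:4  {5,6,7,8,9,10}:1
  |U|=7: {3,4,6,7,8,9,10}:10  {4,5,6,7,8,9,10}:5
  |U|=8: {3,4,5,6,7,8,9,10}:15
  |U|=9: {2,3,4,5,6,7,8,9,10}:15
  start at 0(y): 15

15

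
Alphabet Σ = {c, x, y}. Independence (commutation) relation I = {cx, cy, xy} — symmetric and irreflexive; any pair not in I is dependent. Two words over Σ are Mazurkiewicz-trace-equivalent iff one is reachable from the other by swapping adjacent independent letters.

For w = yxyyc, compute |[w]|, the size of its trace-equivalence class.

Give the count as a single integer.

20

#0=y has no predecessor
#1=x has no predecessor
#2=y depends on [0:y]
#3=y depends on [2:y]
#4=c has no predecessor
sources: [0:y, 1:x, 4:c]
N(rest) = Σ N(rest − s) over sources s of rest; N(one piece) = 1:
  size 1 → [1]=1  [3]=1  [4]=1
  size 2 → [1,3]=2  [1,4]=2  [2,3]=1  [3,4]=2
  size 3 → [0,2,3]=1  [1,2,3]=3  [1,3,4]=6  [2,3,4]=3
  first=0(y) contributes 12
  first=1(x) contributes 4
  first=4(c) contributes 4
|[w]| = 20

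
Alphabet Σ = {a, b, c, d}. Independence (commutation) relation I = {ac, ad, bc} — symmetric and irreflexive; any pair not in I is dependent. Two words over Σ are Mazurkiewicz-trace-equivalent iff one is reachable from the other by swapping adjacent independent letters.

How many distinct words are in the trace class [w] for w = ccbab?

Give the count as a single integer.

0(c) covers ∅
1(c) covers 0:c
2(b) covers ∅
3(a) covers 2:b
4(b) covers 3:a
floor of heap: 0:c, 2:b
completions by unplaced set U, small U first (add the entries for U minus each lowest piece of U):
  |U|=1: {1}:1  {4}:1
  |U|=2: {0,1}:1  {1,4}:2  {3,4}:1
  |U|=3: {0,1,4}:3  {1,3,4}:3  {2,3,4}:1
  start at 0(c): 4
  start at 2(b): 6
sum over floor = 10

10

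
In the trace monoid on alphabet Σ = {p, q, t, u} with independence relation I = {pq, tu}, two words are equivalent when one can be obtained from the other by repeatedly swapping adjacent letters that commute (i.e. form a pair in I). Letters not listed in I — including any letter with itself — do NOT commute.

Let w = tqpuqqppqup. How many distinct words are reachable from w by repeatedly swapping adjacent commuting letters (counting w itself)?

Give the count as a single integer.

drop 0:t onto floor
drop 1:q onto {0:t}
drop 2:p onto {0:t}
drop 3:u onto {1:q, 2:p}
drop 4:q onto {3:u}
drop 5:q onto {4:q}
drop 6:p onto {3:u}
drop 7:p onto {6:p}
drop 8:q onto {5:q}
drop 9:u onto {7:p, 8:q}
drop 10:p onto {9:u}
ground layer = {0:t}
drop-orders for the pieces not yet dropped (sum over which currently-grounded one goes next):
  1 to go: {10} 1
  2 to go: {9,10} 1
  3 to go: {7,9,10} 1  {8,9,10} 1
  4 to go: {5,8,9,10} 1  {6,7,9,10} 1  {7,8,9,10} 2
  5 to go: {4,5,8,9,10} 1  {5,7,8,9,10} 3  {6,7,8,9,10} 3
  6 to go: {4,5,7,8,9,10} 4  {5,6,7,8,9,10} 6
  7 to go: {4,5,6,7,8,9,10} 10
  8 to go: {3,4,5,6,7,8,9,10} 10
  9 to go: {1,3,4,5,6,7,8,9,10} 10  {2,3,4,5,6,7,8,9,10} 10
  if 0:t drops first: 20 orders

20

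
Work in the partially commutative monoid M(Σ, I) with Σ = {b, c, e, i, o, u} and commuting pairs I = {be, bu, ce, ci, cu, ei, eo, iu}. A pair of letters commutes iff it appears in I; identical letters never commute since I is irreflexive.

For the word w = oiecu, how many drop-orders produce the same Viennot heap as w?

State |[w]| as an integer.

0(o) covers ∅
1(i) covers 0:o
2(e) covers ∅
3(c) covers 0:o
4(u) covers 0:o, 2:e
floor of heap: 0:o, 2:e
completions by unplaced set U, small U first (add the entries for U minus each lowest piece of U):
  |U|=1: {1}:1  {3}:1  {4}:1
  |U|=2: {1,3}:2  {1,4}:2  {2,4}:1  {3,4}:2
  |U|=3: {1,2,4}:3  {1,3,4}:6  {2,3,4}:3
  start at 0(o): 12
  start at 2(e): 6
sum over floor = 18

18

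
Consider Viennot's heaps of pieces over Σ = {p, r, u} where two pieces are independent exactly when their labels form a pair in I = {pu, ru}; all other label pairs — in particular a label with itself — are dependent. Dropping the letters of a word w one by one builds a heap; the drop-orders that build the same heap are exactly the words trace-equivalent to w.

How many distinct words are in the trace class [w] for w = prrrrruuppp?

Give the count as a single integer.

55

#0=p has no predecessor
#1=r depends on [0:p]
#2=r depends on [1:r]
#3=r depends on [2:r]
#4=r depends on [3:r]
#5=r depends on [4:r]
#6=u has no predecessor
#7=u depends on [6:u]
#8=p depends on [5:r]
#9=p depends on [8:p]
#10=p depends on [9:p]
sources: [0:p, 6:u]
N(rest) = Σ N(rest − s) over sources s of rest; N(one piece) = 1:
  size 1 → [7]=1  [10]=1
  size 2 → [6,7]=1  [7,10]=2  [9,10]=1
  size 3 → [6,7,10]=3  [7,9,10]=3  [8,9,10]=1
  size 4 → [5,8,9,10]=1  [6,7,9,10]=6  [7,8,9,10]=4
  size 5 → [4,5,8,9,10]=1  [5,7,8,9,10]=5  [6,7,8,9,10]=10
  size 6 → [3,4,5,8,9,10]=1  [4,5,7,8,9,10]=6  [5,6,7,8,9,10]=15
  size 7 → [2,3,4,5,8,9,10]=1  [3,4,5,7,8,9,10]=7  [4,5,6,7,8,9,10]=21
  size 8 → [1,2,3,4,5,8,9,10]=1  [2,3,4,5,7,8,9,10]=8  [3,4,5,6,7,8,9,10]=28
  size 9 → [0,1,2,3,4,5,8,9,10]=1  [1,2,3,4,5,7,8,9,10]=9  [2,3,4,5,6,7,8,9,10]=36
  first=0(p) contributes 45
  first=6(u) contributes 10
|[w]| = 55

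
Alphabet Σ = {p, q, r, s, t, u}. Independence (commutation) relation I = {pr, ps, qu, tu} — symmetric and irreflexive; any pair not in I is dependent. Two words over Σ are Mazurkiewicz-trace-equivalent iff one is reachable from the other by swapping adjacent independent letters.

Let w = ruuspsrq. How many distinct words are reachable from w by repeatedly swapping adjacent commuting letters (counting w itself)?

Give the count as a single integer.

piece 0:r — minimal
piece 1:u rests on {0:r}
piece 2:u rests on {1:u}
piece 3:s rests on {2:u}
piece 4:p rests on {2:u}
piece 5:s rests on {3:s}
piece 6:r rests on {5:s}
piece 7:q rests on {4:p, 6:r}
minimal pieces: {0:r}
ways to finish when only these pieces remain (= sum over removing one remaining piece with nothing left below it):
  1 left: {7}→1
  2 left: {4,7}→1  {6,7}→1
  3 left: {4,6,7}→2  {5,6,7}→1
  4 left: {3,5,6,7}→1  {4,5,6,7}→3
  5 left: {3,4,5,6,7}→4
  6 left: {2,3,4,5,6,7}→4
  placing 0:r first → 4 extensions

4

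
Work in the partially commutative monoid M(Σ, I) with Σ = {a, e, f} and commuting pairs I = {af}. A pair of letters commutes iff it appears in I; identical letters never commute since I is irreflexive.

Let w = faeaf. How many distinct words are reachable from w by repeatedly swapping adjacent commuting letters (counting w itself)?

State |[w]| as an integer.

4

piece 0:f — minimal
piece 1:a — minimal
piece 2:e rests on {0:f, 1:a}
piece 3:a rests on {2:e}
piece 4:f rests on {2:e}
minimal pieces: {0:f, 1:a}
ways to finish when only these pieces remain (= sum over removing one remaining piece with nothing left below it):
  1 left: {3}→1  {4}→1
  2 left: {3,4}→2
  3 left: {2,3,4}→2
  placing 0:f first → 2 extensions
  placing 1:a first → 2 extensions
total linear extensions = 4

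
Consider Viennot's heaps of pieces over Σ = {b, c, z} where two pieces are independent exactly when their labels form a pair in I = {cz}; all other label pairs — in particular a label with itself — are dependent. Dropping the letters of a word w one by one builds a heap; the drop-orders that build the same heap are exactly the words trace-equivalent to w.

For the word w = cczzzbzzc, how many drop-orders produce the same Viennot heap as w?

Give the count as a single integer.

0(c) covers ∅
1(c) covers 0:c
2(z) covers ∅
3(z) covers 2:z
4(z) covers 3:z
5(b) covers 1:c, 4:z
6(z) covers 5:b
7(z) covers 6:z
8(c) covers 5:b
floor of heap: 0:c, 2:z
completions by unplaced set U, small U first (add the entries for U minus each lowest piece of U):
  |U|=1: {7}:1  {8}:1
  |U|=2: {6,7}:1  {7,8}:2
  |U|=3: {6,7,8}:3
  |U|=4: {5,6,7,8}:3
  |U|=5: {1,5,6,7,8}:3  {4,5,6,7,8}:3
  |U|=6: {0,1,5,6,7,8}:3  {1,4,5,6,7,8}:6  {3,4,5,6,7,8}:3
  |U|=7: {0,1,4,5,6,7,8}:9  {1,3,4,5,6,7,8}:9  {2,3,4,5,6,7,8}:3
  start at 0(c): 12
  start at 2(z): 18
sum over floor = 30

30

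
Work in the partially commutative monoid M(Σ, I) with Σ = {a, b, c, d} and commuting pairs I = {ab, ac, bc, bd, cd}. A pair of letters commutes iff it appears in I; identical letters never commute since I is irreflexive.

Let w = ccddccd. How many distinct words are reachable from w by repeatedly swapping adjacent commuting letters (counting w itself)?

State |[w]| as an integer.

35

drop 0:c onto floor
drop 1:c onto {0:c}
drop 2:d onto floor
drop 3:d onto {2:d}
drop 4:c onto {1:c}
drop 5:c onto {4:c}
drop 6:d onto {3:d}
ground layer = {0:c, 2:d}
drop-orders for the pieces not yet dropped (sum over which currently-grounded one goes next):
  1 to go: {5} 1  {6} 1
  2 to go: {3,6} 1  {4,5} 1  {5,6} 2
  3 to go: {1,4,5} 1  {2,3,6} 1  {3,5,6} 3  {4,5,6} 3
  4 to go: {0,1,4,5} 1  {1,4,5,6} 4  {2,3,5,6} 4  {3,4,5,6} 6
  5 to go: {0,1,4,5,6} 5  {1,3,4,5,6} 10  {2,3,4,5,6} 10
  if 0:c drops first: 20 orders
  if 2:d drops first: 15 orders
heap linearizations: 35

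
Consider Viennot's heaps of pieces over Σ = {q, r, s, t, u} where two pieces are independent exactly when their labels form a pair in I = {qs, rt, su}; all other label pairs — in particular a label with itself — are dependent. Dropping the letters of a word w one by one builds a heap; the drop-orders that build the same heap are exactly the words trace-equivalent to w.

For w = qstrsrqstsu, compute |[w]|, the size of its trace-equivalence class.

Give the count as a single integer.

#0=q has no predecessor
#1=s has no predecessor
#2=t depends on [0:q, 1:s]
#3=r depends on [0:q, 1:s]
#4=s depends on [2:t, 3:r]
#5=r depends on [4:s]
#6=q depends on [5:r]
#7=s depends on [5:r]
#8=t depends on [6:q, 7:s]
#9=s depends on [8:t]
#10=u depends on [8:t]
sources: [0:q, 1:s]
N(rest) = Σ N(rest − s) over sources s of rest; N(one piece) = 1:
  size 1 → [9]=1  [10]=1
  size 2 → [9,10]=2
  size 3 → [8,9,10]=2
  size 4 → [6,8,9,10]=2  [7,8,9,10]=2
  size 5 → [6,7,8,9,10]=4
  size 6 → [5,6,7,8,9,10]=4
  size 7 → [4,5,6,7,8,9,10]=4
  size 8 → [2,4,5,6,7,8,9,10]=4  [3,4,5,6,7,8,9,10]=4
  size 9 → [2,3,4,5,6,7,8,9,10]=8
  first=0(q) contributes 8
  first=1(s) contributes 8
|[w]| = 16

16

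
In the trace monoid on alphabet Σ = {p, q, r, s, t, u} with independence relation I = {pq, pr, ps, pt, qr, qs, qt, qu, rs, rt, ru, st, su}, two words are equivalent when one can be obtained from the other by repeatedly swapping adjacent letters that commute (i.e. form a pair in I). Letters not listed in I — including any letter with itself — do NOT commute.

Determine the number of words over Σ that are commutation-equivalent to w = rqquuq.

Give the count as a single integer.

60

piece 0:r — minimal
piece 1:q — minimal
piece 2:q rests on {1:q}
piece 3:u — minimal
piece 4:u rests on {3:u}
piece 5:q rests on {2:q}
minimal pieces: {0:r, 1:q, 3:u}
ways to finish when only these pieces remain (= sum over removing one remaining piece with nothing left below it):
  1 left: {0}→1  {4}→1  {5}→1
  2 left: {0,4}→2  {0,5}→2  {2,5}→1  {3,4}→1  {4,5}→2
  3 left: {0,2,5}→3  {0,3,4}→3  {0,4,5}→6  {1,2,5}→1  {2,4,5}→3  {3,4,5}→3
  4 left: {0,1,2,5}→4  {0,2,4,5}→12  {0,3,4,5}→12  {1,2,4,5}→4  {2,3,4,5}→6
  placing 0:r first → 10 extensions
  placing 1:q first → 30 extensions
  placing 3:u first → 20 extensions
total linear extensions = 60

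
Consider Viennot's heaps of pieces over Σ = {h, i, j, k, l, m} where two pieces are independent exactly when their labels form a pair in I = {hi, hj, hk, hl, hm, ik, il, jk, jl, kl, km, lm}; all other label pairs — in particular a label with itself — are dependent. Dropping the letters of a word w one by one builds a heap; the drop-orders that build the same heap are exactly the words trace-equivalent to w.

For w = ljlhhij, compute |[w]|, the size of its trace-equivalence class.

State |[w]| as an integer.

210

drop 0:l onto floor
drop 1:j onto floor
drop 2:l onto {0:l}
drop 3:h onto floor
drop 4:h onto {3:h}
drop 5:i onto {1:j}
drop 6:j onto {5:i}
ground layer = {0:l, 1:j, 3:h}
drop-orders for the pieces not yet dropped (sum over which currently-grounded one goes next):
  1 to go: {2} 1  {4} 1  {6} 1
  2 to go: {0,2} 1  {2,4} 2  {2,6} 2  {3,4} 1  {4,6} 2  {5,6} 1
  3 to go: {0,2,4} 3  {0,2,6} 3  {1,5,6} 1  {2,3,4} 3  {2,4,6} 6  {2,5,6} 3  {3,4,6} 3  {4,5,6} 3
  4 to go: {0,2,3,4} 6  {0,2,4,6} 12  {0,2,5,6} 6  {1,2,5,6} 4  {1,4,5,6} 4  {2,3,4,6} 12  {2,4,5,6} 12  {3,4,5,6} 6
  5 to go: {0,1,2,5,6} 10  {0,2,3,4,6} 30  {0,2,4,5,6} 30  {1,2,4,5,6} 20  {1,3,4,5,6} 10  {2,3,4,5,6} 30
  if 0:l drops first: 60 orders
  if 1:j drops first: 90 orders
  if 3:h drops first: 60 orders
heap linearizations: 210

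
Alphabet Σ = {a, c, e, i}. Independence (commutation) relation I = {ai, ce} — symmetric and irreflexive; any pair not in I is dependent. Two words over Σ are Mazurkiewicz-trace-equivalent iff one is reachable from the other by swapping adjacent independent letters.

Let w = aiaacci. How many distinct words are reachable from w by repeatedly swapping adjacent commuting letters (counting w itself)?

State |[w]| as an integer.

drop 0:a onto floor
drop 1:i onto floor
drop 2:a onto {0:a}
drop 3:a onto {2:a}
drop 4:c onto {1:i, 3:a}
drop 5:c onto {4:c}
drop 6:i onto {5:c}
ground layer = {0:a, 1:i}
drop-orders for the pieces not yet dropped (sum over which currently-grounded one goes next):
  1 to go: {6} 1
  2 to go: {5,6} 1
  3 to go: {4,5,6} 1
  4 to go: {1,4,5,6} 1  {3,4,5,6} 1
  5 to go: {1,3,4,5,6} 2  {2,3,4,5,6} 1
  if 0:a drops first: 3 orders
  if 1:i drops first: 1 orders
heap linearizations: 4

4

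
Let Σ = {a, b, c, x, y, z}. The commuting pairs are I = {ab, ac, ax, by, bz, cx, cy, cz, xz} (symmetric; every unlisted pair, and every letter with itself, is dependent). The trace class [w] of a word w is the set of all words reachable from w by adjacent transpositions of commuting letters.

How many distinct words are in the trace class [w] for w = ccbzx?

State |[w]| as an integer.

5

#0=c has no predecessor
#1=c depends on [0:c]
#2=b depends on [1:c]
#3=z has no predecessor
#4=x depends on [2:b]
sources: [0:c, 3:z]
N(rest) = Σ N(rest − s) over sources s of rest; N(one piece) = 1:
  size 1 → [3]=1  [4]=1
  size 2 → [2,4]=1  [3,4]=2
  size 3 → [1,2,4]=1  [2,3,4]=3
  first=0(c) contributes 4
  first=3(z) contributes 1
|[w]| = 5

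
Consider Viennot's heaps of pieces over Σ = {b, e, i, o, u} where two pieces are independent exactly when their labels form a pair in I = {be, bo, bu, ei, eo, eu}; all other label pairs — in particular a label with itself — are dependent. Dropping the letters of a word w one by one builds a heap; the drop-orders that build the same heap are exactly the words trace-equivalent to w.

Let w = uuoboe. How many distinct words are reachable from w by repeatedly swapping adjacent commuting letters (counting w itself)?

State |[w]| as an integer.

piece 0:u — minimal
piece 1:u rests on {0:u}
piece 2:o rests on {1:u}
piece 3:b — minimal
piece 4:o rests on {2:o}
piece 5:e — minimal
minimal pieces: {0:u, 3:b, 5:e}
ways to finish when only these pieces remain (= sum over removing one remaining piece with nothing left below it):
  1 left: {3}→1  {4}→1  {5}→1
  2 left: {2,4}→1  {3,4}→2  {3,5}→2  {4,5}→2
  3 left: {1,2,4}→1  {2,3,4}→3  {2,4,5}→3  {3,4,5}→6
  4 left: {0,1,2,4}→1  {1,2,3,4}→4  {1,2,4,5}→4  {2,3,4,5}→12
  placing 0:u first → 20 extensions
  placing 3:b first → 5 extensions
  placing 5:e first → 5 extensions
total linear extensions = 30

30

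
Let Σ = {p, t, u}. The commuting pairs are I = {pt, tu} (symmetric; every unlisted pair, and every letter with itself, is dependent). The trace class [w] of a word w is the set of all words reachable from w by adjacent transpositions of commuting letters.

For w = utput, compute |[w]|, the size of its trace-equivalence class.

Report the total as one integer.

10

drop 0:u onto floor
drop 1:t onto floor
drop 2:p onto {0:u}
drop 3:u onto {2:p}
drop 4:t onto {1:t}
ground layer = {0:u, 1:t}
drop-orders for the pieces not yet dropped (sum over which currently-grounded one goes next):
  1 to go: {3} 1  {4} 1
  2 to go: {1,4} 1  {2,3} 1  {3,4} 2
  3 to go: {0,2,3} 1  {1,3,4} 3  {2,3,4} 3
  if 0:u drops first: 6 orders
  if 1:t drops first: 4 orders
heap linearizations: 10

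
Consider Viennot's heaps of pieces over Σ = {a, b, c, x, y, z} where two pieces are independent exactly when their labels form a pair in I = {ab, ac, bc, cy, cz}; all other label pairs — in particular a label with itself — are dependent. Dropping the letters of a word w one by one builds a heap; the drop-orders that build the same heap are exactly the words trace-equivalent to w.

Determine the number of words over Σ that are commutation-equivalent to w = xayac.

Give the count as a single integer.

piece 0:x — minimal
piece 1:a rests on {0:x}
piece 2:y rests on {1:a}
piece 3:a rests on {2:y}
piece 4:c rests on {0:x}
minimal pieces: {0:x}
ways to finish when only these pieces remain (= sum over removing one remaining piece with nothing left below it):
  1 left: {3}→1  {4}→1
  2 left: {2,3}→1  {3,4}→2
  3 left: {1,2,3}→1  {2,3,4}→3
  placing 0:x first → 4 extensions

4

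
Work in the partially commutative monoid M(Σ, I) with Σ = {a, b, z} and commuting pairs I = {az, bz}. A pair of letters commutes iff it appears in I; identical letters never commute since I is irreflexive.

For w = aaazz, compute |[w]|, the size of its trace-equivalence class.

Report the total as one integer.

10

#0=a has no predecessor
#1=a depends on [0:a]
#2=a depends on [1:a]
#3=z has no predecessor
#4=z depends on [3:z]
sources: [0:a, 3:z]
N(rest) = Σ N(rest − s) over sources s of rest; N(one piece) = 1:
  size 1 → [2]=1  [4]=1
  size 2 → [1,2]=1  [2,4]=2  [3,4]=1
  size 3 → [0,1,2]=1  [1,2,4]=3  [2,3,4]=3
  first=0(a) contributes 6
  first=3(z) contributes 4
|[w]| = 10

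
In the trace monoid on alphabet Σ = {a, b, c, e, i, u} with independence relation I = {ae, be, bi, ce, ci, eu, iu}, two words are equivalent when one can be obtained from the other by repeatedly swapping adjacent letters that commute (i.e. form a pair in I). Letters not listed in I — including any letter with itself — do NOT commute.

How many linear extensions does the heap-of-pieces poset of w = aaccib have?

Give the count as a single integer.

0(a) covers ∅
1(a) covers 0:a
2(c) covers 1:a
3(c) covers 2:c
4(i) covers 1:a
5(b) covers 3:c
floor of heap: 0:a
completions by unplaced set U, small U first (add the entries for U minus each lowest piece of U):
  |U|=1: {4}:1  {5}:1
  |U|=2: {3,5}:1  {4,5}:2
  |U|=3: {2,3,5}:1  {3,4,5}:3
  |U|=4: {2,3,4,5}:4
  start at 0(a): 4

4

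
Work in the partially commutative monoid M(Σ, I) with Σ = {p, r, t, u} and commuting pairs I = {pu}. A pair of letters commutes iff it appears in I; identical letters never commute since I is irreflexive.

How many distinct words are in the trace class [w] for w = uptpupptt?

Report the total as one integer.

8

drop 0:u onto floor
drop 1:p onto floor
drop 2:t onto {0:u, 1:p}
drop 3:p onto {2:t}
drop 4:u onto {2:t}
drop 5:p onto {3:p}
drop 6:p onto {5:p}
drop 7:t onto {4:u, 6:p}
drop 8:t onto {7:t}
ground layer = {0:u, 1:p}
drop-orders for the pieces not yet dropped (sum over which currently-grounded one goes next):
  1 to go: {8} 1
  2 to go: {7,8} 1
  3 to go: {4,7,8} 1  {6,7,8} 1
  4 to go: {4,6,7,8} 2  {5,6,7,8} 1
  5 to go: {3,5,6,7,8} 1  {4,5,6,7,8} 3
  6 to go: {3,4,5,6,7,8} 4
  7 to go: {2,3,4,5,6,7,8} 4
  if 0:u drops first: 4 orders
  if 1:p drops first: 4 orders
heap linearizations: 8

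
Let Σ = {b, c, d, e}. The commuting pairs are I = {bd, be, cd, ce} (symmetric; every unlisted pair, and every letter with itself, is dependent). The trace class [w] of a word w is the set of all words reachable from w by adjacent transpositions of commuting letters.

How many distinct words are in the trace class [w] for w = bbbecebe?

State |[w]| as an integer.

56

piece 0:b — minimal
piece 1:b rests on {0:b}
piece 2:b rests on {1:b}
piece 3:e — minimal
piece 4:c rests on {2:b}
piece 5:e rests on {3:e}
piece 6:b rests on {4:c}
piece 7:e rests on {5:e}
minimal pieces: {0:b, 3:e}
ways to finish when only these pieces remain (= sum over removing one remaining piece with nothing left below it):
  1 left: {6}→1  {7}→1
  2 left: {4,6}→1  {5,7}→1  {6,7}→2
  3 left: {2,4,6}→1  {3,5,7}→1  {4,6,7}→3  {5,6,7}→3
  4 left: {1,2,4,6}→1  {2,4,6,7}→4  {3,5,6,7}→4  {4,5,6,7}→6
  5 left: {0,1,2,4,6}→1  {1,2,4,6,7}→5  {2,4,5,6,7}→10  {3,4,5,6,7}→10
  6 left: {0,1,2,4,6,7}→6  {1,2,4,5,6,7}→15  {2,3,4,5,6,7}→20
  placing 0:b first → 35 extensions
  placing 3:e first → 21 extensions
total linear extensions = 56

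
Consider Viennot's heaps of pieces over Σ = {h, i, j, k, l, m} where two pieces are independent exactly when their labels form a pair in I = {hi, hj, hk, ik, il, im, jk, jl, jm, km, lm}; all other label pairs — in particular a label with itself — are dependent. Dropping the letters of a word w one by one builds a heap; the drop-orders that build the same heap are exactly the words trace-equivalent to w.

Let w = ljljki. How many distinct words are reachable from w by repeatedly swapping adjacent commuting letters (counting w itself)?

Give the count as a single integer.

#0=l has no predecessor
#1=j has no predecessor
#2=l depends on [0:l]
#3=j depends on [1:j]
#4=k depends on [2:l]
#5=i depends on [3:j]
sources: [0:l, 1:j]
N(rest) = Σ N(rest − s) over sources s of rest; N(one piece) = 1:
  size 1 → [4]=1  [5]=1
  size 2 → [2,4]=1  [3,5]=1  [4,5]=2
  size 3 → [0,2,4]=1  [1,3,5]=1  [2,4,5]=3  [3,4,5]=3
  size 4 → [0,2,4,5]=4  [1,3,4,5]=4  [2,3,4,5]=6
  first=0(l) contributes 10
  first=1(j) contributes 10
|[w]| = 20

20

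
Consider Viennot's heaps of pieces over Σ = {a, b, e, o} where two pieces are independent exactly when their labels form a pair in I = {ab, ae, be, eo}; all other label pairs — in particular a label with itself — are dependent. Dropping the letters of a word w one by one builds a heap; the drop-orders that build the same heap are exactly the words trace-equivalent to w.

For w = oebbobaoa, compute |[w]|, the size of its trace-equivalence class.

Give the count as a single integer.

18

0(o) covers ∅
1(e) covers ∅
2(b) covers 0:o
3(b) covers 2:b
4(o) covers 3:b
5(b) covers 4:o
6(a) covers 4:o
7(o) covers 5:b, 6:a
8(a) covers 7:o
floor of heap: 0:o, 1:e
completions by unplaced set U, small U first (add the entries for U minus each lowest piece of U):
  |U|=1: {1}:1  {8}:1
  |U|=2: {1,8}:2  {7,8}:1
  |U|=3: {1,7,8}:3  {5,7,8}:1  {6,7,8}:1
  |U|=4: {1,5,7,8}:4  {1,6,7,8}:4  {5,6,7,8}:2
  |U|=5: {1,5,6,7,8}:10  {4,5,6,7,8}:2
  |U|=6: {1,4,5,6,7,8}:12  {3,4,5,6,7,8}:2
  |U|=7: {1,3,4,5,6,7,8}:14  {2,3,4,5,6,7,8}:2
  start at 0(o): 16
  start at 1(e): 2
sum over floor = 18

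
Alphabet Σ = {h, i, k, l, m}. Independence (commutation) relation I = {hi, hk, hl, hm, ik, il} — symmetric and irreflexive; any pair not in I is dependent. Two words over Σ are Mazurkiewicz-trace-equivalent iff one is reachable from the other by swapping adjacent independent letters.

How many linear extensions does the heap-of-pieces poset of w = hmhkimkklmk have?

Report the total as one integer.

#0=h has no predecessor
#1=m has no predecessor
#2=h depends on [0:h]
#3=k depends on [1:m]
#4=i depends on [1:m]
#5=m depends on [3:k, 4:i]
#6=k depends on [5:m]
#7=k depends on [6:k]
#8=l depends on [7:k]
#9=m depends on [8:l]
#10=k depends on [9:m]
sources: [0:h, 1:m]
N(rest) = Σ N(rest − s) over sources s of rest; N(one piece) = 1:
  size 1 → [2]=1  [10]=1
  size 2 → [0,2]=1  [2,10]=2  [9,10]=1
  size 3 → [0,2,10]=3  [2,9,10]=3  [8,9,10]=1
  size 4 → [0,2,9,10]=6  [2,8,9,10]=4  [7,8,9,10]=1
  size 5 → [0,2,8,9,10]=10  [2,7,8,9,10]=5  [6,7,8,9,10]=1
  size 6 → [0,2,7,8,9,10]=15  [2,6,7,8,9,10]=6  [5,6,7,8,9,10]=1
  size 7 → [0,2,6,7,8,9,10]=21  [2,5,6,7,8,9,10]=7  [3,5,6,7,8,9,10]=1  [4,5,6,7,8,9,10]=1
  size 8 → [0,2,5,6,7,8,9,10]=28  [2,3,5,6,7,8,9,10]=8  [2,4,5,6,7,8,9,10]=8  [3,4,5,6,7,8,9,10]=2
  size 9 → [0,2,3,5,6,7,8,9,10]=36  [0,2,4,5,6,7,8,9,10]=36  [1,3,4,5,6,7,8,9,10]=2  [2,3,4,5,6,7,8,9,10]=18
  first=0(h) contributes 20
  first=1(m) contributes 90
|[w]| = 110

110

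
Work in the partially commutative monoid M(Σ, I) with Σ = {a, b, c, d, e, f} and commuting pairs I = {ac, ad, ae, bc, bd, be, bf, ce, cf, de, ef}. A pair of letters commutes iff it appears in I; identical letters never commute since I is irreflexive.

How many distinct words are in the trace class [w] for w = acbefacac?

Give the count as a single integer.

1008

0(a) covers ∅
1(c) covers ∅
2(b) covers 0:a
3(e) covers ∅
4(f) covers 0:a
5(a) covers 2:b, 4:f
6(c) covers 1:c
7(a) covers 5:a
8(c) covers 6:c
floor of heap: 0:a, 1:c, 3:e
completions by unplaced set U, small U first (add the entries for U minus each lowest piece of U):
  |U|=1: {3}:1  {7}:1  {8}:1
  |U|=2: {3,7}:2  {3,8}:2  {5,7}:1  {6,8}:1  {7,8}:2
  |U|=3: {1,6,8}:1  {2,5,7}:1  {3,5,7}:3  {3,6,8}:3  {3,7,8}:6  {4,5,7}:1  {5,7,8}:3  {6,7,8}:3
  |U|=4: {1,3,6,8}:4  {1,6,7,8}:4  {2,3,5,7}:4  {2,4,5,7}:2  {2,5,7,8}:4  {3,4,5,7}:4  {3,5,7,8}:12  {3,6,7,8}:12  {4,5,7,8}:4  {5,6,7,8}:6
  |U|=5: {0,2,4,5,7}:2  {1,3,6,7,8}:20  {1,5,6,7,8}:10  {2,3,4,5,7}:10  {2,3,5,7,8}:20  {2,4,5,7,8}:10  {2,5,6,7,8}:10  {3,4,5,7,8}:20  {3,5,6,7,8}:30  {4,5,6,7,8}:10
  |U|=6: {0,2,3,4,5,7}:12  {0,2,4,5,7,8}:12  {1,2,5,6,7,8}:20  {1,3,5,6,7,8}:60  {1,4,5,6,7,8}:20  {2,3,4,5,7,8}:60  {2,3,5,6,7,8}:60  {2,4,5,6,7,8}:30  {3,4,5,6,7,8}:60
  |U|=7: {0,2,3,4,5,7,8}:84  {0,2,4,5,6,7,8}:42  {1,2,3,5,6,7,8}:140  {1,2,4,5,6,7,8}:70  {1,3,4,5,6,7,8}:140  {2,3,4,5,6,7,8}:210
  start at 0(a): 560
  start at 1(c): 336
  start at 3(e): 112
sum over floor = 1008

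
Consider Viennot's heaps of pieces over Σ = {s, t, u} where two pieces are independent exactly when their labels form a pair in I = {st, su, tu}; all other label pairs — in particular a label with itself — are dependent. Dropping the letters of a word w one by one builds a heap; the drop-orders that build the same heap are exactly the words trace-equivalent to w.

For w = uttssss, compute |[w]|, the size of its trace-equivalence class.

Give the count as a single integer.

105

0(u) covers ∅
1(t) covers ∅
2(t) covers 1:t
3(s) covers ∅
4(s) covers 3:s
5(s) covers 4:s
6(s) covers 5:s
floor of heap: 0:u, 1:t, 3:s
completions by unplaced set U, small U first (add the entries for U minus each lowest piece of U):
  |U|=1: {0}:1  {2}:1  {6}:1
  |U|=2: {0,2}:2  {0,6}:2  {1,2}:1  {2,6}:2  {5,6}:1
  |U|=3: {0,1,2}:3  {0,2,6}:6  {0,5,6}:3  {1,2,6}:3  {2,5,6}:3  {4,5,6}:1
  |U|=4: {0,1,2,6}:12  {0,2,5,6}:12  {0,4,5,6}:4  {1,2,5,6}:6  {2,4,5,6}:4  {3,4,5,6}:1
  |U|=5: {0,1,2,5,6}:30  {0,2,4,5,6}:20  {0,3,4,5,6}:5  {1,2,4,5,6}:10  {2,3,4,5,6}:5
  start at 0(u): 15
  start at 1(t): 30
  start at 3(s): 60
sum over floor = 105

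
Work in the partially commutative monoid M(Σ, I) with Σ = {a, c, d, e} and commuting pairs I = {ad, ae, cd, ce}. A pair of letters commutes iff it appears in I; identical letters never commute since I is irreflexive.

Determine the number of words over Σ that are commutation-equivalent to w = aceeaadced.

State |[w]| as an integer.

0(a) covers ∅
1(c) covers 0:a
2(e) covers ∅
3(e) covers 2:e
4(a) covers 1:c
5(a) covers 4:a
6(d) covers 3:e
7(c) covers 5:a
8(e) covers 6:d
9(d) covers 8:e
floor of heap: 0:a, 2:e
completions by unplaced set U, small U first (add the entries for U minus each lowest piece of U):
  |U|=1: {7}:1  {9}:1
  |U|=2: {5,7}:1  {7,9}:2  {8,9}:1
  |U|=3: {4,5,7}:1  {5,7,9}:3  {6,8,9}:1  {7,8,9}:3
  |U|=4: {1,4,5,7}:1  {3,6,8,9}:1  {4,5,7,9}:4  {5,7,8,9}:6  {6,7,8,9}:4
  |U|=5: {0,1,4,5,7}:1  {1,4,5,7,9}:5  {2,3,6,8,9}:1  {3,6,7,8,9}:5  {4,5,7,8,9}:10  {5,6,7,8,9}:10
  |U|=6: {0,1,4,5,7,9}:6  {1,4,5,7,8,9}:15  {2,3,6,7,8,9}:6  {3,5,6,7,8,9}:15  {4,5,6,7,8,9}:20
  |U|=7: {0,1,4,5,7,8,9}:21  {1,4,5,6,7,8,9}:35  {2,3,5,6,7,8,9}:21  {3,4,5,6,7,8,9}:35
  |U|=8: {0,1,4,5,6,7,8,9}:56  {1,3,4,5,6,7,8,9}:70  {2,3,4,5,6,7,8,9}:56
  start at 0(a): 126
  start at 2(e): 126
sum over floor = 252

252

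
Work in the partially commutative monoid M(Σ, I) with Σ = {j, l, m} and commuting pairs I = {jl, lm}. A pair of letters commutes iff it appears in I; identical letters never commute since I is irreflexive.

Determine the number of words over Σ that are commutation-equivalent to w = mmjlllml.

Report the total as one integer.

#0=m has no predecessor
#1=m depends on [0:m]
#2=j depends on [1:m]
#3=l has no predecessor
#4=l depends on [3:l]
#5=l depends on [4:l]
#6=m depends on [2:j]
#7=l depends on [5:l]
sources: [0:m, 3:l]
N(rest) = Σ N(rest − s) over sources s of rest; N(one piece) = 1:
  size 1 → [6]=1  [7]=1
  size 2 → [2,6]=1  [5,7]=1  [6,7]=2
  size 3 → [1,2,6]=1  [2,6,7]=3  [4,5,7]=1  [5,6,7]=3
  size 4 → [0,1,2,6]=1  [1,2,6,7]=4  [2,5,6,7]=6  [3,4,5,7]=1  [4,5,6,7]=4
  size 5 → [0,1,2,6,7]=5  [1,2,5,6,7]=10  [2,4,5,6,7]=10  [3,4,5,6,7]=5
  size 6 → [0,1,2,5,6,7]=15  [1,2,4,5,6,7]=20  [2,3,4,5,6,7]=15
  first=0(m) contributes 35
  first=3(l) contributes 35
|[w]| = 70

70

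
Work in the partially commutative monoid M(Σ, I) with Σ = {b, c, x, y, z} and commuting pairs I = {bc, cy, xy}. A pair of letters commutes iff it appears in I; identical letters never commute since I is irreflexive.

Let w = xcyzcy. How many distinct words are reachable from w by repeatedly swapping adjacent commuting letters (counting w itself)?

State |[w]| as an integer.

piece 0:x — minimal
piece 1:c rests on {0:x}
piece 2:y — minimal
piece 3:z rests on {1:c, 2:y}
piece 4:c rests on {3:z}
piece 5:y rests on {3:z}
minimal pieces: {0:x, 2:y}
ways to finish when only these pieces remain (= sum over removing one remaining piece with nothing left below it):
  1 left: {4}→1  {5}→1
  2 left: {4,5}→2
  3 left: {3,4,5}→2
  4 left: {1,3,4,5}→2  {2,3,4,5}→2
  placing 0:x first → 4 extensions
  placing 2:y first → 2 extensions
total linear extensions = 6

6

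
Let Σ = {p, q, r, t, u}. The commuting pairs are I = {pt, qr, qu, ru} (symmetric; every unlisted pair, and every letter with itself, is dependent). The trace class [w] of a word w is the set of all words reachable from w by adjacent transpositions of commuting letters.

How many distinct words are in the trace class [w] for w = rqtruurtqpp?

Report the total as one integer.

12

0(r) covers ∅
1(q) covers ∅
2(t) covers 0:r, 1:q
3(r) covers 2:t
4(u) covers 2:t
5(u) covers 4:u
6(r) covers 3:r
7(t) covers 5:u, 6:r
8(q) covers 7:t
9(p) covers 8:q
10(p) covers 9:p
floor of heap: 0:r, 1:q
completions by unplaced set U, small U first (add the entries for U minus each lowest piece of U):
  |U|=1: {10}:1
  |U|=2: {9,10}:1
  |U|=3: {8,9,10}:1
  |U|=4: {7,8,9,10}:1
  |U|=5: {5,7,8,9,10}:1  {6,7,8,9,10}:1
  |U|=6: {3,6,7,8,9,10}:1  {4,5,7,8,9,10}:1  {5,6,7,8,9,10}:2
  |U|=7: {3,5,6,7,8,9,10}:3  {4,5,6,7,8,9,10}:3
  |U|=8: {3,4,5,6,7,8,9,10}:6
  |U|=9: {2,3,4,5,6,7,8,9,10}:6
  start at 0(r): 6
  start at 1(q): 6
sum over floor = 12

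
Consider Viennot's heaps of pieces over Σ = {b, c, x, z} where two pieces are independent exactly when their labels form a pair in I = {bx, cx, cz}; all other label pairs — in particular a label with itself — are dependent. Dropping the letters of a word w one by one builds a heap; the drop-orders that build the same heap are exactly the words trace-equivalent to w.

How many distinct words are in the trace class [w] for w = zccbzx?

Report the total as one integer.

3

0(z) covers ∅
1(c) covers ∅
2(c) covers 1:c
3(b) covers 0:z, 2:c
4(z) covers 3:b
5(x) covers 4:z
floor of heap: 0:z, 1:c
completions by unplaced set U, small U first (add the entries for U minus each lowest piece of U):
  |U|=1: {5}:1
  |U|=2: {4,5}:1
  |U|=3: {3,4,5}:1
  |U|=4: {0,3,4,5}:1  {2,3,4,5}:1
  start at 0(z): 1
  start at 1(c): 2
sum over floor = 3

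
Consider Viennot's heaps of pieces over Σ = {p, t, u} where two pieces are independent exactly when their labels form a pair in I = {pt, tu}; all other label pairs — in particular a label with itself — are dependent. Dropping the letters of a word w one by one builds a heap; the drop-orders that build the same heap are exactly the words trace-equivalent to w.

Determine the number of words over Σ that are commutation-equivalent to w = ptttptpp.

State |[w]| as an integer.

drop 0:p onto floor
drop 1:t onto floor
drop 2:t onto {1:t}
drop 3:t onto {2:t}
drop 4:p onto {0:p}
drop 5:t onto {3:t}
drop 6:p onto {4:p}
drop 7:p onto {6:p}
ground layer = {0:p, 1:t}
drop-orders for the pieces not yet dropped (sum over which currently-grounded one goes next):
  1 to go: {5} 1  {7} 1
  2 to go: {3,5} 1  {5,7} 2  {6,7} 1
  3 to go: {2,3,5} 1  {3,5,7} 3  {4,6,7} 1  {5,6,7} 3
  4 to go: {0,4,6,7} 1  {1,2,3,5} 1  {2,3,5,7} 4  {3,5,6,7} 6  {4,5,6,7} 4
  5 to go: {0,4,5,6,7} 5  {1,2,3,5,7} 5  {2,3,5,6,7} 10  {3,4,5,6,7} 10
  6 to go: {0,3,4,5,6,7} 15  {1,2,3,5,6,7} 15  {2,3,4,5,6,7} 20
  if 0:p drops first: 35 orders
  if 1:t drops first: 35 orders
heap linearizations: 70

70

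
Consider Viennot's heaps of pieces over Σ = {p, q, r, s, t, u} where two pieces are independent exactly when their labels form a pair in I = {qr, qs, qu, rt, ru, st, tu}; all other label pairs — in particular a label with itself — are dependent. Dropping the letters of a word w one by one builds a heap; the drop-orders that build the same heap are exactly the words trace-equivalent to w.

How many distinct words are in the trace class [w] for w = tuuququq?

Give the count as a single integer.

70

piece 0:t — minimal
piece 1:u — minimal
piece 2:u rests on {1:u}
piece 3:q rests on {0:t}
piece 4:u rests on {2:u}
piece 5:q rests on {3:q}
piece 6:u rests on {4:u}
piece 7:q rests on {5:q}
minimal pieces: {0:t, 1:u}
ways to finish when only these pieces remain (= sum over removing one remaining piece with nothing left below it):
  1 left: {6}→1  {7}→1
  2 left: {4,6}→1  {5,7}→1  {6,7}→2
  3 left: {2,4,6}→1  {3,5,7}→1  {4,6,7}→3  {5,6,7}→3
  4 left: {0,3,5,7}→1  {1,2,4,6}→1  {2,4,6,7}→4  {3,5,6,7}→4  {4,5,6,7}→6
  5 left: {0,3,5,6,7}→5  {1,2,4,6,7}→5  {2,4,5,6,7}→10  {3,4,5,6,7}→10
  6 left: {0,3,4,5,6,7}→15  {1,2,4,5,6,7}→15  {2,3,4,5,6,7}→20
  placing 0:t first → 35 extensions
  placing 1:u first → 35 extensions
total linear extensions = 70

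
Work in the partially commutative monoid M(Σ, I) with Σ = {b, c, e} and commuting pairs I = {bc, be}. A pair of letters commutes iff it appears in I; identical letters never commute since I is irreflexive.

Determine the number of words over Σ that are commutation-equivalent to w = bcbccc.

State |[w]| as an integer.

piece 0:b — minimal
piece 1:c — minimal
piece 2:b rests on {0:b}
piece 3:c rests on {1:c}
piece 4:c rests on {3:c}
piece 5:c rests on {4:c}
minimal pieces: {0:b, 1:c}
ways to finish when only these pieces remain (= sum over removing one remaining piece with nothing left below it):
  1 left: {2}→1  {5}→1
  2 left: {0,2}→1  {2,5}→2  {4,5}→1
  3 left: {0,2,5}→3  {2,4,5}→3  {3,4,5}→1
  4 left: {0,2,4,5}→6  {1,3,4,5}→1  {2,3,4,5}→4
  placing 0:b first → 5 extensions
  placing 1:c first → 10 extensions
total linear extensions = 15

15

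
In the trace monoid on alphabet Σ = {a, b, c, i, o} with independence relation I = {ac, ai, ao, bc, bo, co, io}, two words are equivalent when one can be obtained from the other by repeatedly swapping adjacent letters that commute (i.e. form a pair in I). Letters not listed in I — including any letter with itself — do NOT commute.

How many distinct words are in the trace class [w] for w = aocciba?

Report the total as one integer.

28

#0=a has no predecessor
#1=o has no predecessor
#2=c has no predecessor
#3=c depends on [2:c]
#4=i depends on [3:c]
#5=b depends on [0:a, 4:i]
#6=a depends on [5:b]
sources: [0:a, 1:o, 2:c]
N(rest) = Σ N(rest − s) over sources s of rest; N(one piece) = 1:
  size 1 → [1]=1  [6]=1
  size 2 → [1,6]=2  [5,6]=1
  size 3 → [0,5,6]=1  [1,5,6]=3  [4,5,6]=1
  size 4 → [0,1,5,6]=4  [0,4,5,6]=2  [1,4,5,6]=4  [3,4,5,6]=1
  size 5 → [0,1,4,5,6]=10  [0,3,4,5,6]=3  [1,3,4,5,6]=5  [2,3,4,5,6]=1
  first=0(a) contributes 6
  first=1(o) contributes 4
  first=2(c) contributes 18
|[w]| = 28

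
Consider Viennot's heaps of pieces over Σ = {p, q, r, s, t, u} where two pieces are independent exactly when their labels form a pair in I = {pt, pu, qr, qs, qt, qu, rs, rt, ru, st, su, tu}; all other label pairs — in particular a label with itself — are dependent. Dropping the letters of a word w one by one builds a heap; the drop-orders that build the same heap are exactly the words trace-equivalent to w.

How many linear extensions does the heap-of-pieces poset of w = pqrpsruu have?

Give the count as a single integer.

#0=p has no predecessor
#1=q depends on [0:p]
#2=r depends on [0:p]
#3=p depends on [1:q, 2:r]
#4=s depends on [3:p]
#5=r depends on [3:p]
#6=u has no predecessor
#7=u depends on [6:u]
sources: [0:p, 6:u]
N(rest) = Σ N(rest − s) over sources s of rest; N(one piece) = 1:
  size 1 → [4]=1  [5]=1  [7]=1
  size 2 → [4,5]=2  [4,7]=2  [5,7]=2  [6,7]=1
  size 3 → [3,4,5]=2  [4,5,7]=6  [4,6,7]=3  [5,6,7]=3
  size 4 → [1,3,4,5]=2  [2,3,4,5]=2  [3,4,5,7]=8  [4,5,6,7]=12
  size 5 → [1,2,3,4,5]=4  [1,3,4,5,7]=10  [2,3,4,5,7]=10  [3,4,5,6,7]=20
  size 6 → [0,1,2,3,4,5]=4  [1,2,3,4,5,7]=24  [1,3,4,5,6,7]=30  [2,3,4,5,6,7]=30
  first=0(p) contributes 84
  first=6(u) contributes 28
|[w]| = 112

112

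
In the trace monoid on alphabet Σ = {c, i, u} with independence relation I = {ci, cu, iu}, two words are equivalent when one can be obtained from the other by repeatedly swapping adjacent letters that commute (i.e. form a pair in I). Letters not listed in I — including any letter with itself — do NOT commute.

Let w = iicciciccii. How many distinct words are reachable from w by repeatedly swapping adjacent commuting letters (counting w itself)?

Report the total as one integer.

piece 0:i — minimal
piece 1:i rests on {0:i}
piece 2:c — minimal
piece 3:c rests on {2:c}
piece 4:i rests on {1:i}
piece 5:c rests on {3:c}
piece 6:i rests on {4:i}
piece 7:c rests on {5:c}
piece 8:c rests on {7:c}
piece 9:i rests on {6:i}
piece 10:i rests on {9:i}
minimal pieces: {0:i, 2:c}
ways to finish when only these pieces remain (= sum over removing one remaining piece with nothing left below it):
  1 left: {8}→1  {10}→1
  2 left: {7,8}→1  {8,10}→2  {9,10}→1
  3 left: {5,7,8}→1  {6,9,10}→1  {7,8,10}→3  {8,9,10}→3
  4 left: {3,5,7,8}→1  {4,6,9,10}→1  {5,7,8,10}→4  {6,8,9,10}→4  {7,8,9,10}→6
  5 left: {1,4,6,9,10}→1  {2,3,5,7,8}→1  {3,5,7,8,10}→5  {4,6,8,9,10}→5  {5,7,8,9,10}→10  {6,7,8,9,10}→10
  6 left: {0,1,4,6,9,10}→1  {1,4,6,8,9,10}→6  {2,3,5,7,8,10}→6  {3,5,7,8,9,10}→15  {4,6,7,8,9,10}→15  {5,6,7,8,9,10}→20
  7 left: {0,1,4,6,8,9,10}→7  {1,4,6,7,8,9,10}→21  {2,3,5,7,8,9,10}→21  {3,5,6,7,8,9,10}→35  {4,5,6,7,8,9,10}→35
  8 left: {0,1,4,6,7,8,9,10}→28  {1,4,5,6,7,8,9,10}→56  {2,3,5,6,7,8,9,10}→56  {3,4,5,6,7,8,9,10}→70
  9 left: {0,1,4,5,6,7,8,9,10}→84  {1,3,4,5,6,7,8,9,10}→126  {2,3,4,5,6,7,8,9,10}→126
  placing 0:i first → 252 extensions
  placing 2:c first → 210 extensions
total linear extensions = 462

462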